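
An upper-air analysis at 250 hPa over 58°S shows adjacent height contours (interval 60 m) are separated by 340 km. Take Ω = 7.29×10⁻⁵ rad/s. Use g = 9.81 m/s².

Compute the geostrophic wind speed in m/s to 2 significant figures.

14 m/s

Coriolis parameter at 58°S:
f = 2Ω sin φ = 2 × 7.29×10⁻⁵ × sin 58° = 1.24×10⁻⁴ s⁻¹
Height gradient: |∂Z/∂n| = 60 m / 340000 m = 1.76×10⁻⁴
On a pressure surface, geostrophic balance gives V_g = (g/f)|∂Z/∂n|:
V_g = 9.81 × 1.76×10⁻⁴ / 1.24×10⁻⁴ = 14.0 m/s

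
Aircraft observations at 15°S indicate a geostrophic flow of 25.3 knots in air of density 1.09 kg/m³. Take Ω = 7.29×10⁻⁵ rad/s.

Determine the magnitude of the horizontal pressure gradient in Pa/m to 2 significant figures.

5.4×10⁻⁴ Pa/m

Coriolis parameter at 15°S:
f = 2Ω sin φ = 2 × 7.29×10⁻⁵ × sin 15° = 3.77×10⁻⁵ s⁻¹
Wind speed in SI: 25.3 knots = 13.0 m/s
Geostrophic balance rearranged: |∂P/∂n| = f ρ V_g
|∂P/∂n| = 3.77×10⁻⁵ × 1.09 × 13.0 = 5.35×10⁻⁴ Pa/m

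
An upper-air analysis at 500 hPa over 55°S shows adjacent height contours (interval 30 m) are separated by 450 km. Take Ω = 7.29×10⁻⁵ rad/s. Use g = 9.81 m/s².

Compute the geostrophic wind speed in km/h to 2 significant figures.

Coriolis parameter at 55°S:
f = 2Ω sin φ = 2 × 7.29×10⁻⁵ × sin 55° = 1.19×10⁻⁴ s⁻¹
Height gradient: |∂Z/∂n| = 30 m / 450000 m = 6.67×10⁻⁵
On a pressure surface, geostrophic balance gives V_g = (g/f)|∂Z/∂n|:
V_g = 9.81 × 6.67×10⁻⁵ / 1.19×10⁻⁴ = 5.48 m/s
Converting: 5.48 m/s × 3.6 = 20 km/h

20 km/h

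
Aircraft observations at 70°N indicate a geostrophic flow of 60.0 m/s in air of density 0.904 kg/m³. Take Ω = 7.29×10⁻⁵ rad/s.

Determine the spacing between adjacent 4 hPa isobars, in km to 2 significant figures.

54 km

Coriolis parameter at 70°N:
f = 2Ω sin φ = 2 × 7.29×10⁻⁵ × sin 70° = 1.37×10⁻⁴ s⁻¹
Geostrophic balance rearranged: |∂P/∂n| = f ρ V_g
|∂P/∂n| = 1.37×10⁻⁴ × 0.904 × 60.0 = 7.43×10⁻³ Pa/m
Isobar spacing: Δn = ΔP/|∂P/∂n| = 400 Pa / 7.43×10⁻³ Pa/m = 53827 m ≈ 54 km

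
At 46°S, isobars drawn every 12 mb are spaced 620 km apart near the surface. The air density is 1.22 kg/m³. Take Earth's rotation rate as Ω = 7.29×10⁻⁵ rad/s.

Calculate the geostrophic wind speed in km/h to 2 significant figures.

54 km/h

Coriolis parameter at 46°S:
f = 2Ω sin φ = 2 × 7.29×10⁻⁵ × sin 46° = 1.05×10⁻⁴ s⁻¹
Pressure gradient: |∂P/∂n| = 1200 Pa / 620000 m = 1.94×10⁻³ Pa/m
Geostrophic balance (pressure-gradient force = Coriolis force):
V_g = (1/(fρ)) |∂P/∂n| = 1.94×10⁻³ / (1.05×10⁻⁴ × 1.22) = 15.1 m/s
Converting: 15.1 m/s × 3.6 = 54 km/h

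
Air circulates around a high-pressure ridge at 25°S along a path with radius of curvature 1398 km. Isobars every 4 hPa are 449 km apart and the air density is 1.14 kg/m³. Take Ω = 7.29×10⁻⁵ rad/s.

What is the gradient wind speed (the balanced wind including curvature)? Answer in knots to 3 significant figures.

Coriolis parameter at 25°S:
f = 2Ω sin φ = 2 × 7.29×10⁻⁵ × sin 25° = 6.16×10⁻⁵ s⁻¹
Pressure gradient: |∂P/∂n| = 400 Pa / 449000 m = 8.91×10⁻⁴ Pa/m
Geostrophic speed: V_g = |∂P/∂n|/(fρ) = 8.91×10⁻⁴/(6.16×10⁻⁵ × 1.14) = 12.7 m/s
Around a high, pressure-gradient force acts outward with centrifugal, so Coriolis balances both:
fV = (1/ρ)|∂P/∂n| + V²/R  →  V² − fR·V + fR·V_g = 0
With fR = 6.16×10⁻⁵ × 1398×10³ m = 86.1 m/s:
V = [fR − √((fR)² − 4 fR V_g)]/2 = [86.1 − √(86.1² − 4×86.1×12.7)]/2 = 15.5 m/s
Supergeostrophic (V > V_g = 12.7 m/s), as expected around a high.
Converting: 15.5 m/s × 1.944 = 30.0 knots

30.0 knots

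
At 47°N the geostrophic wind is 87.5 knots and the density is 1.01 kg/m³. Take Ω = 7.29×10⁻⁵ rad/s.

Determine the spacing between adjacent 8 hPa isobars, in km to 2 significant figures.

Coriolis parameter at 47°N:
f = 2Ω sin φ = 2 × 7.29×10⁻⁵ × sin 47° = 1.07×10⁻⁴ s⁻¹
Wind speed in SI: 87.5 knots = 45.0 m/s
Geostrophic balance rearranged: |∂P/∂n| = f ρ V_g
|∂P/∂n| = 1.07×10⁻⁴ × 1.01 × 45.0 = 4.85×10⁻³ Pa/m
Isobar spacing: Δn = ΔP/|∂P/∂n| = 800 Pa / 4.85×10⁻³ Pa/m = 165020 m ≈ 170 km

170 km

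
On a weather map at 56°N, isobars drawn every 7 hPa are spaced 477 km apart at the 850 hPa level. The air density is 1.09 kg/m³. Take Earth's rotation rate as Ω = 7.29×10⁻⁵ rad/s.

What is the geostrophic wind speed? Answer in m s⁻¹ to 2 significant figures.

11 m s⁻¹

Coriolis parameter at 56°N:
f = 2Ω sin φ = 2 × 7.29×10⁻⁵ × sin 56° = 1.21×10⁻⁴ s⁻¹
Pressure gradient: |∂P/∂n| = 700 Pa / 477000 m = 1.47×10⁻³ Pa/m
Geostrophic balance (pressure-gradient force = Coriolis force):
V_g = (1/(fρ)) |∂P/∂n| = 1.47×10⁻³ / (1.21×10⁻⁴ × 1.09) = 11.1 m/s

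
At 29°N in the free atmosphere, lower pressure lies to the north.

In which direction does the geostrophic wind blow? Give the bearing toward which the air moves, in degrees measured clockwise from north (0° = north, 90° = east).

The pressure-gradient force points toward the north (bearing 000°).
Geostrophic balance: in the Northern Hemisphere the Coriolis force deflects motion to the right, so the geostrophic wind blows 90° to the right of the pressure-gradient force (low pressure on the left).
Rotating 000° by 90° clockwise gives 090° — the wind blows toward the east.

090°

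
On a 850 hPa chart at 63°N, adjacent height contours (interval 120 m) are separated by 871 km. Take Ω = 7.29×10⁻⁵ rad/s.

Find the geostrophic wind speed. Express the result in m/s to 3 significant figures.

10.4 m/s

Coriolis parameter at 63°N:
f = 2Ω sin φ = 2 × 7.29×10⁻⁵ × sin 63° = 1.30×10⁻⁴ s⁻¹
Height gradient: |∂Z/∂n| = 120 m / 871000 m = 1.38×10⁻⁴
On a pressure surface, geostrophic balance gives V_g = (g/f)|∂Z/∂n|:
V_g = 9.81 × 1.38×10⁻⁴ / 1.30×10⁻⁴ = 10.4 m/s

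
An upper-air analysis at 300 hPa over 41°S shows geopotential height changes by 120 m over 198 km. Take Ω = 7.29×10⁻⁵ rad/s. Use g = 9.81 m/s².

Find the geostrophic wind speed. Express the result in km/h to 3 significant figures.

224 km/h

Coriolis parameter at 41°S:
f = 2Ω sin φ = 2 × 7.29×10⁻⁵ × sin 41° = 9.57×10⁻⁵ s⁻¹
Height gradient: |∂Z/∂n| = 120 m / 198000 m = 6.06×10⁻⁴
On a pressure surface, geostrophic balance gives V_g = (g/f)|∂Z/∂n|:
V_g = 9.81 × 6.06×10⁻⁴ / 9.57×10⁻⁵ = 62.2 m/s
Converting: 62.2 m/s × 3.6 = 224 km/h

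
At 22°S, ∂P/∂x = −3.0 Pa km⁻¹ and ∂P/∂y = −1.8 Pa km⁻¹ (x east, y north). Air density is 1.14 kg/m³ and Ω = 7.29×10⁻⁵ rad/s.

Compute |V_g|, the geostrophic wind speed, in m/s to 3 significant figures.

Coriolis parameter at 22°S:
f = 2Ω sin φ = 2 × 7.29×10⁻⁵ × sin 22° = 5.46×10⁻⁵ s⁻¹
In the Southern Hemisphere f is negative: f = −5.46×10⁻⁵ s⁻¹.
Component geostrophic relations (x east, y north):
u_g = −(1/(fρ)) ∂P/∂y,  v_g = (1/(fρ)) ∂P/∂x
u_g = −(−1.8×10⁻³)/(−5.46×10⁻⁵ × 1.14) = −28.9 m/s;  v_g = (−3.0×10⁻³)/(−5.46×10⁻⁵ × 1.14) = 48.2 m/s
|V_g| = √(u_g² + v_g²) = 56.2 m/s

56.2 m/s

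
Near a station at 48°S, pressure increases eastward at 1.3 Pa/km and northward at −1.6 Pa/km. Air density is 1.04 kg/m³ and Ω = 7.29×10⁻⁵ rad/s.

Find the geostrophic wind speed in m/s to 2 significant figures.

Coriolis parameter at 48°S:
f = 2Ω sin φ = 2 × 7.29×10⁻⁵ × sin 48° = 1.08×10⁻⁴ s⁻¹
In the Southern Hemisphere f is negative: f = −1.08×10⁻⁴ s⁻¹.
Component geostrophic relations (x east, y north):
u_g = −(1/(fρ)) ∂P/∂y,  v_g = (1/(fρ)) ∂P/∂x
u_g = −(−1.6×10⁻³)/(−1.08×10⁻⁴ × 1.04) = −14.2 m/s;  v_g = (1.3×10⁻³)/(−1.08×10⁻⁴ × 1.04) = −11.5 m/s
|V_g| = √(u_g² + v_g²) = 18.3 m/s

18 m/s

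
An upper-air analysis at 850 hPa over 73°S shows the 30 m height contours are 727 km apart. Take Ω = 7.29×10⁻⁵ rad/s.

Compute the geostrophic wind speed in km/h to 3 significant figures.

10.5 km/h

Coriolis parameter at 73°S:
f = 2Ω sin φ = 2 × 7.29×10⁻⁵ × sin 73° = 1.39×10⁻⁴ s⁻¹
Height gradient: |∂Z/∂n| = 30 m / 727000 m = 4.13×10⁻⁵
On a pressure surface, geostrophic balance gives V_g = (g/f)|∂Z/∂n|:
V_g = 9.81 × 4.13×10⁻⁵ / 1.39×10⁻⁴ = 2.90 m/s
Converting: 2.90 m/s × 3.6 = 10.5 km/h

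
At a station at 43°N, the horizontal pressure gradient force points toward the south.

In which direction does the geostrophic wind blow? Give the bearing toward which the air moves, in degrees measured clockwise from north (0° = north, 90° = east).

The pressure-gradient force points toward the south (bearing 180°).
Geostrophic balance: in the Northern Hemisphere the Coriolis force deflects motion to the right, so the geostrophic wind blows 90° to the right of the pressure-gradient force (low pressure on the left).
Rotating 180° by 90° clockwise gives 270° — the wind blows toward the west.

270°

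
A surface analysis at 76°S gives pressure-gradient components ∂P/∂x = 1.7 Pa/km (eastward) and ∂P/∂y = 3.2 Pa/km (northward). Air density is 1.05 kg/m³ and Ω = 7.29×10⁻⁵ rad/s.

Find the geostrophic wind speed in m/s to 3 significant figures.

Coriolis parameter at 76°S:
f = 2Ω sin φ = 2 × 7.29×10⁻⁵ × sin 76° = 1.41×10⁻⁴ s⁻¹
In the Southern Hemisphere f is negative: f = −1.41×10⁻⁴ s⁻¹.
Component geostrophic relations (x east, y north):
u_g = −(1/(fρ)) ∂P/∂y,  v_g = (1/(fρ)) ∂P/∂x
u_g = −(3.2×10⁻³)/(−1.41×10⁻⁴ × 1.05) = 21.5 m/s;  v_g = (1.7×10⁻³)/(−1.41×10⁻⁴ × 1.05) = −11.4 m/s
|V_g| = √(u_g² + v_g²) = 24.4 m/s

24.4 m/s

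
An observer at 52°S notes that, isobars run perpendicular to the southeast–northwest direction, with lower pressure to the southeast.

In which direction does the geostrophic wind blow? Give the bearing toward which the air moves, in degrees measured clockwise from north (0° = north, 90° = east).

The pressure-gradient force points toward the southeast (bearing 135°).
Geostrophic balance: in the Southern Hemisphere the Coriolis force deflects motion to the left, so the geostrophic wind blows 90° to the left of the pressure-gradient force (low pressure on the right).
Rotating 135° by 90° counterclockwise gives 045° — the wind blows toward the northeast.

045°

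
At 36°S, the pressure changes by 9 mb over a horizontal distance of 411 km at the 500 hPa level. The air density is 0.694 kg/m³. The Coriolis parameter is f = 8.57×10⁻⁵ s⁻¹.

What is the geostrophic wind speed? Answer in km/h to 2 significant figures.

Pressure gradient: |∂P/∂n| = 900 Pa / 411000 m = 2.19×10⁻³ Pa/m
Geostrophic balance (pressure-gradient force = Coriolis force):
V_g = (1/(fρ)) |∂P/∂n| = 2.19×10⁻³ / (8.57×10⁻⁵ × 0.694) = 36.8 m/s
Converting: 36.8 m/s × 3.6 = 130 km/h

130 km/h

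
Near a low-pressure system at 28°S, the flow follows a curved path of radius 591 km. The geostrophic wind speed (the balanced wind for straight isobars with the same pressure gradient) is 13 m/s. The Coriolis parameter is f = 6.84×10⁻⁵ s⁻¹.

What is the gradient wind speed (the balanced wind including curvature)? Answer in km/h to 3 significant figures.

Around a low, centrifugal force acts outward with Coriolis, so pressure-gradient force balances both:
(1/ρ)|∂P/∂n| = fV + V²/R  →  V² + fR·V − fR·V_g = 0
With fR = 6.84×10⁻⁵ × 591×10³ m = 40.4 m/s:
V = [−fR + √((fR)² + 4 fR V_g)]/2 = [−40.4 + √(40.4² + 4×40.4×13)]/2 = 10.4 m/s
Subgeostrophic (V < V_g = 13 m/s), as expected around a low.
Converting: 10.4 m/s × 3.6 = 37.3 km/h

37.3 km/h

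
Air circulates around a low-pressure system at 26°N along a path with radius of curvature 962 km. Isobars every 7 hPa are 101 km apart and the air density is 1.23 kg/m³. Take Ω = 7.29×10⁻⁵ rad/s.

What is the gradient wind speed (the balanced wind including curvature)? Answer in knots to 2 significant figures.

Coriolis parameter at 26°N:
f = 2Ω sin φ = 2 × 7.29×10⁻⁵ × sin 26° = 6.39×10⁻⁵ s⁻¹
Pressure gradient: |∂P/∂n| = 700 Pa / 101000 m = 6.93×10⁻³ Pa/m
Geostrophic speed: V_g = |∂P/∂n|/(fρ) = 6.93×10⁻³/(6.39×10⁻⁵ × 1.23) = 88.2 m/s
Around a low, centrifugal force acts outward with Coriolis, so pressure-gradient force balances both:
(1/ρ)|∂P/∂n| = fV + V²/R  →  V² + fR·V − fR·V_g = 0
With fR = 6.39×10⁻⁵ × 962×10³ m = 61.5 m/s:
V = [−fR + √((fR)² + 4 fR V_g)]/2 = [−61.5 + √(61.5² + 4×61.5×88.2)]/2 = 49 m/s
Subgeostrophic (V < V_g = 88.2 m/s), as expected around a low.
Converting: 49 m/s × 1.944 = 95 knots

95 knots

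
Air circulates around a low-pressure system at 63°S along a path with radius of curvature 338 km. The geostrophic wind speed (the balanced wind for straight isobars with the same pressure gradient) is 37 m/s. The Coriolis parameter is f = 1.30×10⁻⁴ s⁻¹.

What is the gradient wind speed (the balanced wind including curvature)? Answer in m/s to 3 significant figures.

Around a low, centrifugal force acts outward with Coriolis, so pressure-gradient force balances both:
(1/ρ)|∂P/∂n| = fV + V²/R  →  V² + fR·V − fR·V_g = 0
With fR = 1.30×10⁻⁴ × 338×10³ m = 43.9 m/s:
V = [−fR + √((fR)² + 4 fR V_g)]/2 = [−43.9 + √(43.9² + 4×43.9×37)]/2 = 23.9 m/s
Subgeostrophic (V < V_g = 37 m/s), as expected around a low.

23.9 m/s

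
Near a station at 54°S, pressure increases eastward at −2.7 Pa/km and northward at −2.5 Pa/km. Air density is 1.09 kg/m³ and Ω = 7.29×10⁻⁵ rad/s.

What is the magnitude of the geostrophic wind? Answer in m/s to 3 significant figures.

28.6 m/s

Coriolis parameter at 54°S:
f = 2Ω sin φ = 2 × 7.29×10⁻⁵ × sin 54° = 1.18×10⁻⁴ s⁻¹
In the Southern Hemisphere f is negative: f = −1.18×10⁻⁴ s⁻¹.
Component geostrophic relations (x east, y north):
u_g = −(1/(fρ)) ∂P/∂y,  v_g = (1/(fρ)) ∂P/∂x
u_g = −(−2.5×10⁻³)/(−1.18×10⁻⁴ × 1.09) = −19.4 m/s;  v_g = (−2.7×10⁻³)/(−1.18×10⁻⁴ × 1.09) = 21.0 m/s
|V_g| = √(u_g² + v_g²) = 28.6 m/s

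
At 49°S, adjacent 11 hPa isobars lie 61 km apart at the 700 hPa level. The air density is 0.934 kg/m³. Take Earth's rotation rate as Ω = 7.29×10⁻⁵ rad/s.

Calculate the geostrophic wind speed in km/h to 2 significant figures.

630 km/h

Coriolis parameter at 49°S:
f = 2Ω sin φ = 2 × 7.29×10⁻⁵ × sin 49° = 1.10×10⁻⁴ s⁻¹
Pressure gradient: |∂P/∂n| = 1100 Pa / 61000 m = 1.80×10⁻² Pa/m
Geostrophic balance (pressure-gradient force = Coriolis force):
V_g = (1/(fρ)) |∂P/∂n| = 1.80×10⁻² / (1.10×10⁻⁴ × 0.934) = 175 m/s
Converting: 175 m/s × 3.6 = 630 km/h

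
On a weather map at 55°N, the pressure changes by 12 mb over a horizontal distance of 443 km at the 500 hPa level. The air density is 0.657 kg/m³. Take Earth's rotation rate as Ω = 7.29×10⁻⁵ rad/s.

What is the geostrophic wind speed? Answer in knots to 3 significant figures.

Coriolis parameter at 55°N:
f = 2Ω sin φ = 2 × 7.29×10⁻⁵ × sin 55° = 1.19×10⁻⁴ s⁻¹
Pressure gradient: |∂P/∂n| = 1200 Pa / 443000 m = 2.71×10⁻³ Pa/m
Geostrophic balance (pressure-gradient force = Coriolis force):
V_g = (1/(fρ)) |∂P/∂n| = 2.71×10⁻³ / (1.19×10⁻⁴ × 0.657) = 34.5 m/s
Converting: 34.5 m/s × 1.944 = 67.1 knots

67.1 knots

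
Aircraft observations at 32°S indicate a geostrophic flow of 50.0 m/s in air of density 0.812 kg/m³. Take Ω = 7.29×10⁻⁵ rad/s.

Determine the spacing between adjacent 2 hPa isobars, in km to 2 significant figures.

64 km

Coriolis parameter at 32°S:
f = 2Ω sin φ = 2 × 7.29×10⁻⁵ × sin 32° = 7.73×10⁻⁵ s⁻¹
Geostrophic balance rearranged: |∂P/∂n| = f ρ V_g
|∂P/∂n| = 7.73×10⁻⁵ × 0.812 × 50.0 = 3.14×10⁻³ Pa/m
Isobar spacing: Δn = ΔP/|∂P/∂n| = 200 Pa / 3.14×10⁻³ Pa/m = 63758 m ≈ 64 km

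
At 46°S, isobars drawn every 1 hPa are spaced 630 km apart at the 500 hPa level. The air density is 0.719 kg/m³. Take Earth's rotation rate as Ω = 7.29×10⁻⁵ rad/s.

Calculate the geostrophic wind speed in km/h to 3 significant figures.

Coriolis parameter at 46°S:
f = 2Ω sin φ = 2 × 7.29×10⁻⁵ × sin 46° = 1.05×10⁻⁴ s⁻¹
Pressure gradient: |∂P/∂n| = 100 Pa / 630000 m = 1.59×10⁻⁴ Pa/m
Geostrophic balance (pressure-gradient force = Coriolis force):
V_g = (1/(fρ)) |∂P/∂n| = 1.59×10⁻⁴ / (1.05×10⁻⁴ × 0.719) = 2.10 m/s
Converting: 2.10 m/s × 3.6 = 7.58 km/h

7.58 km/h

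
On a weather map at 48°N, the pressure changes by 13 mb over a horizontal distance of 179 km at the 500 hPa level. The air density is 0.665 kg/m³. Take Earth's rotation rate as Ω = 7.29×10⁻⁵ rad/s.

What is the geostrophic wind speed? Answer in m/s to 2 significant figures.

100 m/s

Coriolis parameter at 48°N:
f = 2Ω sin φ = 2 × 7.29×10⁻⁵ × sin 48° = 1.08×10⁻⁴ s⁻¹
Pressure gradient: |∂P/∂n| = 1300 Pa / 179000 m = 7.26×10⁻³ Pa/m
Geostrophic balance (pressure-gradient force = Coriolis force):
V_g = (1/(fρ)) |∂P/∂n| = 7.26×10⁻³ / (1.08×10⁻⁴ × 0.665) = 101 m/s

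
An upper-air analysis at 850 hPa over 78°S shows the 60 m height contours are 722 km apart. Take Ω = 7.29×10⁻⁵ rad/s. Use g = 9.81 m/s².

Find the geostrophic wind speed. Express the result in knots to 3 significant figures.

11.1 knots

Coriolis parameter at 78°S:
f = 2Ω sin φ = 2 × 7.29×10⁻⁵ × sin 78° = 1.43×10⁻⁴ s⁻¹
Height gradient: |∂Z/∂n| = 60 m / 722000 m = 8.31×10⁻⁵
On a pressure surface, geostrophic balance gives V_g = (g/f)|∂Z/∂n|:
V_g = 9.81 × 8.31×10⁻⁵ / 1.43×10⁻⁴ = 5.72 m/s
Converting: 5.72 m/s × 1.944 = 11.1 knots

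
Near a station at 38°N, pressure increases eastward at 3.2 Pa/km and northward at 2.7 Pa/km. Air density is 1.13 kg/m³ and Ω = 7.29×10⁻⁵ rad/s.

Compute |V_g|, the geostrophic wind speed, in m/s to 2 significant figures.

41 m/s

Coriolis parameter at 38°N:
f = 2Ω sin φ = 2 × 7.29×10⁻⁵ × sin 38° = 8.98×10⁻⁵ s⁻¹
Component geostrophic relations (x east, y north):
u_g = −(1/(fρ)) ∂P/∂y,  v_g = (1/(fρ)) ∂P/∂x
u_g = −(2.7×10⁻³)/(8.98×10⁻⁵ × 1.13) = −26.6 m/s;  v_g = (3.2×10⁻³)/(8.98×10⁻⁵ × 1.13) = 31.5 m/s
|V_g| = √(u_g² + v_g²) = 41.3 m/s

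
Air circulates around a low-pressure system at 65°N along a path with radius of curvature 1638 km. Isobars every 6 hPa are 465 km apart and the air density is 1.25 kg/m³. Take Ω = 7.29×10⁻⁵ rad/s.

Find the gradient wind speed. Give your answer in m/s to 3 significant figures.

7.55 m/s

Coriolis parameter at 65°N:
f = 2Ω sin φ = 2 × 7.29×10⁻⁵ × sin 65° = 1.32×10⁻⁴ s⁻¹
Pressure gradient: |∂P/∂n| = 600 Pa / 465000 m = 1.29×10⁻³ Pa/m
Geostrophic speed: V_g = |∂P/∂n|/(fρ) = 1.29×10⁻³/(1.32×10⁻⁴ × 1.25) = 7.81 m/s
Around a low, centrifugal force acts outward with Coriolis, so pressure-gradient force balances both:
(1/ρ)|∂P/∂n| = fV + V²/R  →  V² + fR·V − fR·V_g = 0
With fR = 1.32×10⁻⁴ × 1638×10³ m = 216 m/s:
V = [−fR + √((fR)² + 4 fR V_g)]/2 = [−216 + √(216² + 4×216×7.81)]/2 = 7.55 m/s
Subgeostrophic (V < V_g = 7.81 m/s), as expected around a low.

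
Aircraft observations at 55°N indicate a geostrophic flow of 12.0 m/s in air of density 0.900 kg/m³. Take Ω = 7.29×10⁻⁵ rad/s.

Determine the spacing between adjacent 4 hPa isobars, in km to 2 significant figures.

310 km

Coriolis parameter at 55°N:
f = 2Ω sin φ = 2 × 7.29×10⁻⁵ × sin 55° = 1.19×10⁻⁴ s⁻¹
Geostrophic balance rearranged: |∂P/∂n| = f ρ V_g
|∂P/∂n| = 1.19×10⁻⁴ × 0.900 × 12.0 = 1.29×10⁻³ Pa/m
Isobar spacing: Δn = ΔP/|∂P/∂n| = 400 Pa / 1.29×10⁻³ Pa/m = 310109 m ≈ 310 km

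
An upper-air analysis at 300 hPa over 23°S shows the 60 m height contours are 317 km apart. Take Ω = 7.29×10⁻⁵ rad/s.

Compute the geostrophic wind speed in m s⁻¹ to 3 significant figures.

32.6 m s⁻¹

Coriolis parameter at 23°S:
f = 2Ω sin φ = 2 × 7.29×10⁻⁵ × sin 23° = 5.70×10⁻⁵ s⁻¹
Height gradient: |∂Z/∂n| = 60 m / 317000 m = 1.89×10⁻⁴
On a pressure surface, geostrophic balance gives V_g = (g/f)|∂Z/∂n|:
V_g = 9.81 × 1.89×10⁻⁴ / 5.70×10⁻⁵ = 32.6 m/s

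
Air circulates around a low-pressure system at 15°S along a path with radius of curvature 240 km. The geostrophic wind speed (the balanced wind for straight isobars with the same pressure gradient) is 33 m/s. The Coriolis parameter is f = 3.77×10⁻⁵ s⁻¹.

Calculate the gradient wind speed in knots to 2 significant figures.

26 knots

Around a low, centrifugal force acts outward with Coriolis, so pressure-gradient force balances both:
(1/ρ)|∂P/∂n| = fV + V²/R  →  V² + fR·V − fR·V_g = 0
With fR = 3.77×10⁻⁵ × 240×10³ m = 9.05 m/s:
V = [−fR + √((fR)² + 4 fR V_g)]/2 = [−9.05 + √(9.05² + 4×9.05×33)]/2 = 13.3 m/s
Subgeostrophic (V < V_g = 33 m/s), as expected around a low.
Converting: 13.3 m/s × 1.944 = 26 knots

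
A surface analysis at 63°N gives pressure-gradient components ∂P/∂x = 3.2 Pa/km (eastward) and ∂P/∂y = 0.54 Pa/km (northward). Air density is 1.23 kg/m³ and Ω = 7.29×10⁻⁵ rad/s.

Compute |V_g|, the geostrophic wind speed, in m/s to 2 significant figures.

Coriolis parameter at 63°N:
f = 2Ω sin φ = 2 × 7.29×10⁻⁵ × sin 63° = 1.30×10⁻⁴ s⁻¹
Component geostrophic relations (x east, y north):
u_g = −(1/(fρ)) ∂P/∂y,  v_g = (1/(fρ)) ∂P/∂x
u_g = −(0.54×10⁻³)/(1.30×10⁻⁴ × 1.23) = −3.38 m/s;  v_g = (3.2×10⁻³)/(1.30×10⁻⁴ × 1.23) = 20.0 m/s
|V_g| = √(u_g² + v_g²) = 20.3 m/s

20 m/s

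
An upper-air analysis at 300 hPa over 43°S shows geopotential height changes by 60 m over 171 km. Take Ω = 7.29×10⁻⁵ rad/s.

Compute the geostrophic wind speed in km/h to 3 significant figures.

Coriolis parameter at 43°S:
f = 2Ω sin φ = 2 × 7.29×10⁻⁵ × sin 43° = 9.94×10⁻⁵ s⁻¹
Height gradient: |∂Z/∂n| = 60 m / 171000 m = 3.51×10⁻⁴
On a pressure surface, geostrophic balance gives V_g = (g/f)|∂Z/∂n|:
V_g = 9.81 × 3.51×10⁻⁴ / 9.94×10⁻⁵ = 34.6 m/s
Converting: 34.6 m/s × 3.6 = 125 km/h

125 km/h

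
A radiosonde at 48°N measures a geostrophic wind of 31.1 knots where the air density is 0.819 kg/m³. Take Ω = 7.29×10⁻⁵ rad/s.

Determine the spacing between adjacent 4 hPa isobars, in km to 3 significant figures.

Coriolis parameter at 48°N:
f = 2Ω sin φ = 2 × 7.29×10⁻⁵ × sin 48° = 1.08×10⁻⁴ s⁻¹
Wind speed in SI: 31.1 knots = 16.0 m/s
Geostrophic balance rearranged: |∂P/∂n| = f ρ V_g
|∂P/∂n| = 1.08×10⁻⁴ × 0.819 × 16.0 = 1.42×10⁻³ Pa/m
Isobar spacing: Δn = ΔP/|∂P/∂n| = 400 Pa / 1.42×10⁻³ Pa/m = 281739 m ≈ 282 km

282 km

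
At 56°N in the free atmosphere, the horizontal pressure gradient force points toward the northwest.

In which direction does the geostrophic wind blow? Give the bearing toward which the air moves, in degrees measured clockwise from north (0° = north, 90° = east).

045°

The pressure-gradient force points toward the northwest (bearing 315°).
Geostrophic balance: in the Northern Hemisphere the Coriolis force deflects motion to the right, so the geostrophic wind blows 90° to the right of the pressure-gradient force (low pressure on the left).
Rotating 315° by 90° clockwise gives 045° — the wind blows toward the northeast.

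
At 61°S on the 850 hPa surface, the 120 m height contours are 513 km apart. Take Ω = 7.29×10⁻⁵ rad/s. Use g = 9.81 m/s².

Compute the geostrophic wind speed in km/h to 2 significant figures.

Coriolis parameter at 61°S:
f = 2Ω sin φ = 2 × 7.29×10⁻⁵ × sin 61° = 1.28×10⁻⁴ s⁻¹
Height gradient: |∂Z/∂n| = 120 m / 513000 m = 2.34×10⁻⁴
On a pressure surface, geostrophic balance gives V_g = (g/f)|∂Z/∂n|:
V_g = 9.81 × 2.34×10⁻⁴ / 1.28×10⁻⁴ = 18.0 m/s
Converting: 18.0 m/s × 3.6 = 65 km/h

65 km/h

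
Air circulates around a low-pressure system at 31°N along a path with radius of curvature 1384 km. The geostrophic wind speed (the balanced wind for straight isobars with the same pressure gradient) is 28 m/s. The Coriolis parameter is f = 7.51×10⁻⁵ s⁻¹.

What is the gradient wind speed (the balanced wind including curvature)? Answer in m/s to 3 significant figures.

22.9 m/s

Around a low, centrifugal force acts outward with Coriolis, so pressure-gradient force balances both:
(1/ρ)|∂P/∂n| = fV + V²/R  →  V² + fR·V − fR·V_g = 0
With fR = 7.51×10⁻⁵ × 1384×10³ m = 104 m/s:
V = [−fR + √((fR)² + 4 fR V_g)]/2 = [−104 + √(104² + 4×104×28)]/2 = 22.9 m/s
Subgeostrophic (V < V_g = 28 m/s), as expected around a low.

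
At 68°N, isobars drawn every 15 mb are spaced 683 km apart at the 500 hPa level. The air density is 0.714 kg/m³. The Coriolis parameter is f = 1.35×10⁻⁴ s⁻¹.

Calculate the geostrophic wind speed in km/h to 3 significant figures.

82.0 km/h

Pressure gradient: |∂P/∂n| = 1500 Pa / 683000 m = 2.20×10⁻³ Pa/m
Geostrophic balance (pressure-gradient force = Coriolis force):
V_g = (1/(fρ)) |∂P/∂n| = 2.20×10⁻³ / (1.35×10⁻⁴ × 0.714) = 22.8 m/s
Converting: 22.8 m/s × 3.6 = 82.0 km/h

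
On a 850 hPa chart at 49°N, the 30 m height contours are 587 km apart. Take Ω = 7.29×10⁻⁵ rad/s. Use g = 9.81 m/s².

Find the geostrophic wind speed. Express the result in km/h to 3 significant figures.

Coriolis parameter at 49°N:
f = 2Ω sin φ = 2 × 7.29×10⁻⁵ × sin 49° = 1.10×10⁻⁴ s⁻¹
Height gradient: |∂Z/∂n| = 30 m / 587000 m = 5.11×10⁻⁵
On a pressure surface, geostrophic balance gives V_g = (g/f)|∂Z/∂n|:
V_g = 9.81 × 5.11×10⁻⁵ / 1.10×10⁻⁴ = 4.56 m/s
Converting: 4.56 m/s × 3.6 = 16.4 km/h

16.4 km/h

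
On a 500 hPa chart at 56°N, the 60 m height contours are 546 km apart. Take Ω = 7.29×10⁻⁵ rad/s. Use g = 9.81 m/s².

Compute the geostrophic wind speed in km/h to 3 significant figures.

32.1 km/h

Coriolis parameter at 56°N:
f = 2Ω sin φ = 2 × 7.29×10⁻⁵ × sin 56° = 1.21×10⁻⁴ s⁻¹
Height gradient: |∂Z/∂n| = 60 m / 546000 m = 1.10×10⁻⁴
On a pressure surface, geostrophic balance gives V_g = (g/f)|∂Z/∂n|:
V_g = 9.81 × 1.10×10⁻⁴ / 1.21×10⁻⁴ = 8.92 m/s
Converting: 8.92 m/s × 3.6 = 32.1 km/h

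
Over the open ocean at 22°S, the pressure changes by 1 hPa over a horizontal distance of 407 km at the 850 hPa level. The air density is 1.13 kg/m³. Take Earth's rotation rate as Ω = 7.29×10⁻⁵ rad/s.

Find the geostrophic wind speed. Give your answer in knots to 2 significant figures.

Coriolis parameter at 22°S:
f = 2Ω sin φ = 2 × 7.29×10⁻⁵ × sin 22° = 5.46×10⁻⁵ s⁻¹
Pressure gradient: |∂P/∂n| = 100 Pa / 407000 m = 2.46×10⁻⁴ Pa/m
Geostrophic balance (pressure-gradient force = Coriolis force):
V_g = (1/(fρ)) |∂P/∂n| = 2.46×10⁻⁴ / (5.46×10⁻⁵ × 1.13) = 3.98 m/s
Converting: 3.98 m/s × 1.944 = 7.7 knots

7.7 knots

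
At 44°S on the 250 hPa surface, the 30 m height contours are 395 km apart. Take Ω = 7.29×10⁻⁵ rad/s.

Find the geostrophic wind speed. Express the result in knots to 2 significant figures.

Coriolis parameter at 44°S:
f = 2Ω sin φ = 2 × 7.29×10⁻⁵ × sin 44° = 1.01×10⁻⁴ s⁻¹
Height gradient: |∂Z/∂n| = 30 m / 395000 m = 7.59×10⁻⁵
On a pressure surface, geostrophic balance gives V_g = (g/f)|∂Z/∂n|:
V_g = 9.81 × 7.59×10⁻⁵ / 1.01×10⁻⁴ = 7.36 m/s
Converting: 7.36 m/s × 1.944 = 14 knots

14 knots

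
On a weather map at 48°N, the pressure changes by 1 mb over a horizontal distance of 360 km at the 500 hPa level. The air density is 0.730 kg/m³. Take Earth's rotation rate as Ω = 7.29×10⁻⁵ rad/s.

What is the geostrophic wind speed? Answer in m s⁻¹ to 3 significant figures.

Coriolis parameter at 48°N:
f = 2Ω sin φ = 2 × 7.29×10⁻⁵ × sin 48° = 1.08×10⁻⁴ s⁻¹
Pressure gradient: |∂P/∂n| = 100 Pa / 360000 m = 2.78×10⁻⁴ Pa/m
Geostrophic balance (pressure-gradient force = Coriolis force):
V_g = (1/(fρ)) |∂P/∂n| = 2.78×10⁻⁴ / (1.08×10⁻⁴ × 0.730) = 3.51 m/s

3.51 m s⁻¹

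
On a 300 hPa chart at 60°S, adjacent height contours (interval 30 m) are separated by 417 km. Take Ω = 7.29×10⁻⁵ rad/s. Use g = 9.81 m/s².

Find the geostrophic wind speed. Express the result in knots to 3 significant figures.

10.9 knots

Coriolis parameter at 60°S:
f = 2Ω sin φ = 2 × 7.29×10⁻⁵ × sin 60° = 1.26×10⁻⁴ s⁻¹
Height gradient: |∂Z/∂n| = 30 m / 417000 m = 7.19×10⁻⁵
On a pressure surface, geostrophic balance gives V_g = (g/f)|∂Z/∂n|:
V_g = 9.81 × 7.19×10⁻⁵ / 1.26×10⁻⁴ = 5.59 m/s
Converting: 5.59 m/s × 1.944 = 10.9 knots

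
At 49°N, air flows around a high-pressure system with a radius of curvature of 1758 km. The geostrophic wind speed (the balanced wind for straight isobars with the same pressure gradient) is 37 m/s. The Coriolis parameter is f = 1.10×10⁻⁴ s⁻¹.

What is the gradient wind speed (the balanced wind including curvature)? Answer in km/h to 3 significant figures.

179 km/h

Around a high, pressure-gradient force acts outward with centrifugal, so Coriolis balances both:
fV = (1/ρ)|∂P/∂n| + V²/R  →  V² − fR·V + fR·V_g = 0
With fR = 1.10×10⁻⁴ × 1758×10³ m = 193 m/s:
V = [fR − √((fR)² − 4 fR V_g)]/2 = [193 − √(193² − 4×193×37)]/2 = 49.9 m/s
Supergeostrophic (V > V_g = 37 m/s), as expected around a high.
Converting: 49.9 m/s × 3.6 = 179 km/h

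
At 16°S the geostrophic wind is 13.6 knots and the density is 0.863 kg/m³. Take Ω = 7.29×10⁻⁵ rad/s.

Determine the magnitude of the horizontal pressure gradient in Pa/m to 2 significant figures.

Coriolis parameter at 16°S:
f = 2Ω sin φ = 2 × 7.29×10⁻⁵ × sin 16° = 4.02×10⁻⁵ s⁻¹
Wind speed in SI: 13.6 knots = 7.00 m/s
Geostrophic balance rearranged: |∂P/∂n| = f ρ V_g
|∂P/∂n| = 4.02×10⁻⁵ × 0.863 × 7.00 = 2.43×10⁻⁴ Pa/m

2.4×10⁻⁴ Pa/m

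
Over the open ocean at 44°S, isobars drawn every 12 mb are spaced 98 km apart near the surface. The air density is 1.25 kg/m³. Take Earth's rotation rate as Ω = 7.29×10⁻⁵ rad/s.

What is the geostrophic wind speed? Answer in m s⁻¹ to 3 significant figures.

Coriolis parameter at 44°S:
f = 2Ω sin φ = 2 × 7.29×10⁻⁵ × sin 44° = 1.01×10⁻⁴ s⁻¹
Pressure gradient: |∂P/∂n| = 1200 Pa / 98000 m = 1.22×10⁻² Pa/m
Geostrophic balance (pressure-gradient force = Coriolis force):
V_g = (1/(fρ)) |∂P/∂n| = 1.22×10⁻² / (1.01×10⁻⁴ × 1.25) = 96.7 m/s

96.7 m s⁻¹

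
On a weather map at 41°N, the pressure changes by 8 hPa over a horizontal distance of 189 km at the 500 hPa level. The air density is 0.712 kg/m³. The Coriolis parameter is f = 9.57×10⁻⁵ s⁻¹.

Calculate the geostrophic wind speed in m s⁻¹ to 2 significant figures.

62 m s⁻¹

Pressure gradient: |∂P/∂n| = 800 Pa / 189000 m = 4.23×10⁻³ Pa/m
Geostrophic balance (pressure-gradient force = Coriolis force):
V_g = (1/(fρ)) |∂P/∂n| = 4.23×10⁻³ / (9.57×10⁻⁵ × 0.712) = 62.1 m/s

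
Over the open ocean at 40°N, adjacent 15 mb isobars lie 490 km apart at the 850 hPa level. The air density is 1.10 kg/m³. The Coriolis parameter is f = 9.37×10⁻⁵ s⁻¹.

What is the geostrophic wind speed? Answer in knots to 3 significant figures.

57.7 knots

Pressure gradient: |∂P/∂n| = 1500 Pa / 490000 m = 3.06×10⁻³ Pa/m
Geostrophic balance (pressure-gradient force = Coriolis force):
V_g = (1/(fρ)) |∂P/∂n| = 3.06×10⁻³ / (9.37×10⁻⁵ × 1.10) = 29.7 m/s
Converting: 29.7 m/s × 1.944 = 57.7 knots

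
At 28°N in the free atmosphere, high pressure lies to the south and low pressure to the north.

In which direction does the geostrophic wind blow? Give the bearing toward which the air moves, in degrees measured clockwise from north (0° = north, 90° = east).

090°

The pressure-gradient force points toward the north (bearing 000°).
Geostrophic balance: in the Northern Hemisphere the Coriolis force deflects motion to the right, so the geostrophic wind blows 90° to the right of the pressure-gradient force (low pressure on the left).
Rotating 000° by 90° clockwise gives 090° — the wind blows toward the east.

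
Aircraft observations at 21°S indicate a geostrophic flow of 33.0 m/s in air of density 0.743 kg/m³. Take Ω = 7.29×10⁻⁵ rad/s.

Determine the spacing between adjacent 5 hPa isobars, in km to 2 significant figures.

390 km

Coriolis parameter at 21°S:
f = 2Ω sin φ = 2 × 7.29×10⁻⁵ × sin 21° = 5.23×10⁻⁵ s⁻¹
Geostrophic balance rearranged: |∂P/∂n| = f ρ V_g
|∂P/∂n| = 5.23×10⁻⁵ × 0.743 × 33.0 = 1.28×10⁻³ Pa/m
Isobar spacing: Δn = ΔP/|∂P/∂n| = 500 Pa / 1.28×10⁻³ Pa/m = 390284 m ≈ 390 km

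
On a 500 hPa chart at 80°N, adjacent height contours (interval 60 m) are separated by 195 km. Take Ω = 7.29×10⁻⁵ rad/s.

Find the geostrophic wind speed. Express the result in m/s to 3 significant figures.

Coriolis parameter at 80°N:
f = 2Ω sin φ = 2 × 7.29×10⁻⁵ × sin 80° = 1.44×10⁻⁴ s⁻¹
Height gradient: |∂Z/∂n| = 60 m / 195000 m = 3.08×10⁻⁴
On a pressure surface, geostrophic balance gives V_g = (g/f)|∂Z/∂n|:
V_g = 9.81 × 3.08×10⁻⁴ / 1.44×10⁻⁴ = 21.0 m/s

21.0 m/s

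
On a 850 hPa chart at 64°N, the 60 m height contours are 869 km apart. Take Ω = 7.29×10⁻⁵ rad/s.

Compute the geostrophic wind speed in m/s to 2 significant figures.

5.2 m/s

Coriolis parameter at 64°N:
f = 2Ω sin φ = 2 × 7.29×10⁻⁵ × sin 64° = 1.31×10⁻⁴ s⁻¹
Height gradient: |∂Z/∂n| = 60 m / 869000 m = 6.90×10⁻⁵
On a pressure surface, geostrophic balance gives V_g = (g/f)|∂Z/∂n|:
V_g = 9.81 × 6.90×10⁻⁵ / 1.31×10⁻⁴ = 5.17 m/s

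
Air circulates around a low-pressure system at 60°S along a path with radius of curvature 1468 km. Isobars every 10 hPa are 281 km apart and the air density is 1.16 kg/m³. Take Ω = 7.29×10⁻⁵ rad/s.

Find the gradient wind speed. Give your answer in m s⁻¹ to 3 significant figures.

21.7 m s⁻¹

Coriolis parameter at 60°S:
f = 2Ω sin φ = 2 × 7.29×10⁻⁵ × sin 60° = 1.26×10⁻⁴ s⁻¹
Pressure gradient: |∂P/∂n| = 1000 Pa / 281000 m = 3.56×10⁻³ Pa/m
Geostrophic speed: V_g = |∂P/∂n|/(fρ) = 3.56×10⁻³/(1.26×10⁻⁴ × 1.16) = 24.3 m/s
Around a low, centrifugal force acts outward with Coriolis, so pressure-gradient force balances both:
(1/ρ)|∂P/∂n| = fV + V²/R  →  V² + fR·V − fR·V_g = 0
With fR = 1.26×10⁻⁴ × 1468×10³ m = 185 m/s:
V = [−fR + √((fR)² + 4 fR V_g)]/2 = [−185 + √(185² + 4×185×24.3)]/2 = 21.7 m/s
Subgeostrophic (V < V_g = 24.3 m/s), as expected around a low.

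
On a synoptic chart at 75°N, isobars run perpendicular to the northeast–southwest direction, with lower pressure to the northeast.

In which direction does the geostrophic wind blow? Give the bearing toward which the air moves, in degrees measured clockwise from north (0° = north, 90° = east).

The pressure-gradient force points toward the northeast (bearing 045°).
Geostrophic balance: in the Northern Hemisphere the Coriolis force deflects motion to the right, so the geostrophic wind blows 90° to the right of the pressure-gradient force (low pressure on the left).
Rotating 045° by 90° clockwise gives 135° — the wind blows toward the southeast.

135°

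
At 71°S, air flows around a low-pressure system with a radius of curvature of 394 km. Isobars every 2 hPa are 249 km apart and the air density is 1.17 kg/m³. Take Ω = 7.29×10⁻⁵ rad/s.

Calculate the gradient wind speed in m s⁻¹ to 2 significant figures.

4.6 m s⁻¹

Coriolis parameter at 71°S:
f = 2Ω sin φ = 2 × 7.29×10⁻⁵ × sin 71° = 1.38×10⁻⁴ s⁻¹
Pressure gradient: |∂P/∂n| = 200 Pa / 249000 m = 8.03×10⁻⁴ Pa/m
Geostrophic speed: V_g = |∂P/∂n|/(fρ) = 8.03×10⁻⁴/(1.38×10⁻⁴ × 1.17) = 4.98 m/s
Around a low, centrifugal force acts outward with Coriolis, so pressure-gradient force balances both:
(1/ρ)|∂P/∂n| = fV + V²/R  →  V² + fR·V − fR·V_g = 0
With fR = 1.38×10⁻⁴ × 394×10³ m = 54.3 m/s:
V = [−fR + √((fR)² + 4 fR V_g)]/2 = [−54.3 + √(54.3² + 4×54.3×4.98)]/2 = 4.59 m/s
Subgeostrophic (V < V_g = 4.98 m/s), as expected around a low.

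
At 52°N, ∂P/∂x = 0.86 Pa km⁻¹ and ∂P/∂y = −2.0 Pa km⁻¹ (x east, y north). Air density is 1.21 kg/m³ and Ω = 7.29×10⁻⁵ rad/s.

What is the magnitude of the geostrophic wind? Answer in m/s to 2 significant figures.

16 m/s

Coriolis parameter at 52°N:
f = 2Ω sin φ = 2 × 7.29×10⁻⁵ × sin 52° = 1.15×10⁻⁴ s⁻¹
Component geostrophic relations (x east, y north):
u_g = −(1/(fρ)) ∂P/∂y,  v_g = (1/(fρ)) ∂P/∂x
u_g = −(−2.0×10⁻³)/(1.15×10⁻⁴ × 1.21) = 14.4 m/s;  v_g = (0.86×10⁻³)/(1.15×10⁻⁴ × 1.21) = 6.19 m/s
|V_g| = √(u_g² + v_g²) = 15.7 m/s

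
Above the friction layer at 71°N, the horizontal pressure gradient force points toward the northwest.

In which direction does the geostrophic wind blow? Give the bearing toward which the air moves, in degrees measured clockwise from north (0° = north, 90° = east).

045°

The pressure-gradient force points toward the northwest (bearing 315°).
Geostrophic balance: in the Northern Hemisphere the Coriolis force deflects motion to the right, so the geostrophic wind blows 90° to the right of the pressure-gradient force (low pressure on the left).
Rotating 315° by 90° clockwise gives 045° — the wind blows toward the northeast.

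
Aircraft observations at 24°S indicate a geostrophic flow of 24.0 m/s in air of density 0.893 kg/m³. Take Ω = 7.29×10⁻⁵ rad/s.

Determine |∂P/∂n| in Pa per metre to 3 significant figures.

Coriolis parameter at 24°S:
f = 2Ω sin φ = 2 × 7.29×10⁻⁵ × sin 24° = 5.93×10⁻⁵ s⁻¹
Geostrophic balance rearranged: |∂P/∂n| = f ρ V_g
|∂P/∂n| = 5.93×10⁻⁵ × 0.893 × 24.0 = 1.27×10⁻³ Pa/m

1.27×10⁻³ Pa/m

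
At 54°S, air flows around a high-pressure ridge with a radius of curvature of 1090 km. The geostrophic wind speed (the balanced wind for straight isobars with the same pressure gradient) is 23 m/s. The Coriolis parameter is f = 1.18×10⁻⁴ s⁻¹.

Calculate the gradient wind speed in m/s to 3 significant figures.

30.0 m/s

Around a high, pressure-gradient force acts outward with centrifugal, so Coriolis balances both:
fV = (1/ρ)|∂P/∂n| + V²/R  →  V² − fR·V + fR·V_g = 0
With fR = 1.18×10⁻⁴ × 1090×10³ m = 129 m/s:
V = [fR − √((fR)² − 4 fR V_g)]/2 = [129 − √(129² − 4×129×23)]/2 = 30 m/s
Supergeostrophic (V > V_g = 23 m/s), as expected around a high.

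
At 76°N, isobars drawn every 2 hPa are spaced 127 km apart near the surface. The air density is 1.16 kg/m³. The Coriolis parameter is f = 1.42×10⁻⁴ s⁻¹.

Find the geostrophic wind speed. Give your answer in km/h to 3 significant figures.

34.4 km/h

Pressure gradient: |∂P/∂n| = 200 Pa / 127000 m = 1.57×10⁻³ Pa/m
Geostrophic balance (pressure-gradient force = Coriolis force):
V_g = (1/(fρ)) |∂P/∂n| = 1.57×10⁻³ / (1.42×10⁻⁴ × 1.16) = 9.56 m/s
Converting: 9.56 m/s × 3.6 = 34.4 km/h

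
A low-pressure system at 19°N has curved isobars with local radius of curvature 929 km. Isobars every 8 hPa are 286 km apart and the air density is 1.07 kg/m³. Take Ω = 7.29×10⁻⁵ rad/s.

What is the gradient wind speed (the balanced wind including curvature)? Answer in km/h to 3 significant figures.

Coriolis parameter at 19°N:
f = 2Ω sin φ = 2 × 7.29×10⁻⁵ × sin 19° = 4.75×10⁻⁵ s⁻¹
Pressure gradient: |∂P/∂n| = 800 Pa / 286000 m = 2.80×10⁻³ Pa/m
Geostrophic speed: V_g = |∂P/∂n|/(fρ) = 2.80×10⁻³/(4.75×10⁻⁵ × 1.07) = 55.1 m/s
Around a low, centrifugal force acts outward with Coriolis, so pressure-gradient force balances both:
(1/ρ)|∂P/∂n| = fV + V²/R  →  V² + fR·V − fR·V_g = 0
With fR = 4.75×10⁻⁵ × 929×10³ m = 44.1 m/s:
V = [−fR + √((fR)² + 4 fR V_g)]/2 = [−44.1 + √(44.1² + 4×44.1×55.1)]/2 = 31.9 m/s
Subgeostrophic (V < V_g = 55.1 m/s), as expected around a low.
Converting: 31.9 m/s × 3.6 = 115 km/h

115 km/h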